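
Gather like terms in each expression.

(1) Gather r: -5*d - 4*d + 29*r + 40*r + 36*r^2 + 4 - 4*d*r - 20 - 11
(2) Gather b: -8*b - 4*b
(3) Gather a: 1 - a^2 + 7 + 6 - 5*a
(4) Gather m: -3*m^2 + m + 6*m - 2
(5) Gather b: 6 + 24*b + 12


(1) = -9*d + 36*r^2 + r*(69 - 4*d) - 27
(2) = -12*b
(3) = -a^2 - 5*a + 14
(4) = -3*m^2 + 7*m - 2
(5) = 24*b + 18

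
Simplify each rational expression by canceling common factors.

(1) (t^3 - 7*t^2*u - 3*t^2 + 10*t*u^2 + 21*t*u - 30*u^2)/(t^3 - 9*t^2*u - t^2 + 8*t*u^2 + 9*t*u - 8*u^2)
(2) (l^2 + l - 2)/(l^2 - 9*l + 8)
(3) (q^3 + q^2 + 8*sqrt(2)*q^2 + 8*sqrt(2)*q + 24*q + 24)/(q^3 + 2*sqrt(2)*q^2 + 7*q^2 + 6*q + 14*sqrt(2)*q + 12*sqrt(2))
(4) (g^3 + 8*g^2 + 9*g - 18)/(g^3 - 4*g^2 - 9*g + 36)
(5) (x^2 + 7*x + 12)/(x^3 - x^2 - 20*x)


(1) = (t^3 - 7*t^2*u - 3*t^2 + 10*t*u^2 + 21*t*u - 30*u^2)/(t^3 - 9*t^2*u - t^2 + 8*t*u^2 + 9*t*u - 8*u^2)
(2) = (l + 2)/(l - 8)
(3) = (q + 6*sqrt(2))/(q + 6)
(4) = (g^2 + 5*g - 6)/(g^2 - 7*g + 12)
(5) = (x + 3)/(x^2 - 5*x)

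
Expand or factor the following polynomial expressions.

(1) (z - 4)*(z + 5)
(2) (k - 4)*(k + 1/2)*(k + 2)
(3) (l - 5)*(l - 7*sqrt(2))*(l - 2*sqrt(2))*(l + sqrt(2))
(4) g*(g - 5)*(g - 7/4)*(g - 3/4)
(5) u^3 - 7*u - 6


(1) = z^2 + z - 20
(2) = k^3 - 3*k^2/2 - 9*k - 4
(3) = l^4 - 8*sqrt(2)*l^3 - 5*l^3 + 10*l^2 + 40*sqrt(2)*l^2 - 50*l + 28*sqrt(2)*l - 140*sqrt(2)
(4) = g^4 - 15*g^3/2 + 221*g^2/16 - 105*g/16
(5) = (u - 3)*(u + 1)*(u + 2)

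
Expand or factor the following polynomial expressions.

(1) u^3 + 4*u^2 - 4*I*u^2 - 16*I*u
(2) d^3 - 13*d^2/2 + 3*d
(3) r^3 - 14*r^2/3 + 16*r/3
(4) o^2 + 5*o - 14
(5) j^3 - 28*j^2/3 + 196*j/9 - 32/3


(1) = u*(u + 4)*(u - 4*I)
(2) = d*(d - 6)*(d - 1/2)
(3) = r*(r - 8/3)*(r - 2)
(4) = (o - 2)*(o + 7)
(5) = (j - 6)*(j - 8/3)*(j - 2/3)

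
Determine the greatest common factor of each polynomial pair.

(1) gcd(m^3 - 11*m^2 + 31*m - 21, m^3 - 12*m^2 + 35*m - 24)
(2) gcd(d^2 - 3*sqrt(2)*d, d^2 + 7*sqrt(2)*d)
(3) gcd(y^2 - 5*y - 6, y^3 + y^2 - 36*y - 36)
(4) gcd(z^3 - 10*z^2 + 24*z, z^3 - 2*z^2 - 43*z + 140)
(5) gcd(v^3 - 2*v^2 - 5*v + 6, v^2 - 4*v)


(1) = gcd((m - 7)*(m - 3)*(m - 1), (m - 8)*(m - 3)*(m - 1)) = m^2 - 4*m + 3
(2) = gcd(d*(d - 3*sqrt(2)), d*(d + 7*sqrt(2))) = d
(3) = y^2 - 5*y - 6
(4) = z - 4
(5) = gcd((v - 3)*(v - 1)*(v + 2), v*(v - 4)) = 1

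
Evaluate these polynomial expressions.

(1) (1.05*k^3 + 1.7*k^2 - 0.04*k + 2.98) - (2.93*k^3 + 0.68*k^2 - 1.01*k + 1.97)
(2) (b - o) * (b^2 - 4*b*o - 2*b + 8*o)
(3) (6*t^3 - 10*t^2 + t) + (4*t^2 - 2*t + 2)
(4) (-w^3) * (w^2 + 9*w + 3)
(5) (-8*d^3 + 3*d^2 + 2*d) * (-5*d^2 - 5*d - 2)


(1) = -1.88*k^3 + 1.02*k^2 + 0.97*k + 1.01
(2) = b^3 - 5*b^2*o - 2*b^2 + 4*b*o^2 + 10*b*o - 8*o^2
(3) = 6*t^3 - 6*t^2 - t + 2
(4) = -w^5 - 9*w^4 - 3*w^3
(5) = 40*d^5 + 25*d^4 - 9*d^3 - 16*d^2 - 4*d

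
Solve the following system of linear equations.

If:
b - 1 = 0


Then:
b = 1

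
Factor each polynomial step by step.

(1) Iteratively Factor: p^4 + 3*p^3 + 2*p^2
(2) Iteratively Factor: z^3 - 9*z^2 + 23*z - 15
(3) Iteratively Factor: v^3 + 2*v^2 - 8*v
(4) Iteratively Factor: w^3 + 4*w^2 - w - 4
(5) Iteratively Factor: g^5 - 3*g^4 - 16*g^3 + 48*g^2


(1) = (p)*(p^3 + 3*p^2 + 2*p) = p^2*(p^2 + 3*p + 2) = p^2*(p + 2)*(p + 1)
(2) = (z - 5)*(z^2 - 4*z + 3) = (z - 5)*(z - 3)*(z - 1)
(3) = (v)*(v^2 + 2*v - 8) = v*(v - 2)*(v + 4)
(4) = (w + 1)*(w^2 + 3*w - 4) = (w - 1)*(w + 1)*(w + 4)
(5) = (g - 4)*(g^4 + g^3 - 12*g^2) = g*(g - 4)*(g^3 + g^2 - 12*g) = g*(g - 4)*(g - 3)*(g^2 + 4*g) = g*(g - 4)*(g - 3)*(g + 4)*(g)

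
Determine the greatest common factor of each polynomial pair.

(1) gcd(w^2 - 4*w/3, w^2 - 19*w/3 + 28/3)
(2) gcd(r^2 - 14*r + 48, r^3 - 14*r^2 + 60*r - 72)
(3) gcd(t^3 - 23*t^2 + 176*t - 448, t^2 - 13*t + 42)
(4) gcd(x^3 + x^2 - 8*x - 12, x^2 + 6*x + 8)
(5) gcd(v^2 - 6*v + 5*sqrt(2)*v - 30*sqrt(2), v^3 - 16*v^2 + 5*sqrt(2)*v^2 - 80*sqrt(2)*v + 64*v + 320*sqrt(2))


(1) = 1
(2) = gcd((r - 8)*(r - 6), (r - 6)^2*(r - 2)) = r - 6
(3) = gcd((t - 8)^2*(t - 7), (t - 7)*(t - 6)) = t - 7
(4) = x + 2
(5) = gcd((v - 6)*(v + 5*sqrt(2)), (v - 8)^2*(v + 5*sqrt(2))) = v + 5*sqrt(2)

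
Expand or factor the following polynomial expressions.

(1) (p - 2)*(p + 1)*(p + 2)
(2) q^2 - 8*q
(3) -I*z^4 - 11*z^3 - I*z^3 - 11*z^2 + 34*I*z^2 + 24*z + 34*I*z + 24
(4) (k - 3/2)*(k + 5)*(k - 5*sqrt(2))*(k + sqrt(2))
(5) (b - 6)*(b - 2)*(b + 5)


(1) = p^3 + p^2 - 4*p - 4
(2) = q*(q - 8)
(3) = (z - 6*I)*(z - 4*I)*(z - I)*(-I*z - I)
(4) = k^4 - 4*sqrt(2)*k^3 + 7*k^3/2 - 14*sqrt(2)*k^2 - 35*k^2/2 - 35*k + 30*sqrt(2)*k + 75
(5) = b^3 - 3*b^2 - 28*b + 60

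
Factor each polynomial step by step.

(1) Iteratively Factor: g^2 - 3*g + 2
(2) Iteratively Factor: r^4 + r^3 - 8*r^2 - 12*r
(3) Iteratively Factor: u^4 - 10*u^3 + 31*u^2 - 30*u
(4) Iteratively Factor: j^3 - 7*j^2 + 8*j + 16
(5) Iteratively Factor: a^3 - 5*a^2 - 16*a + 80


(1) = (g - 2)*(g - 1)
(2) = (r - 3)*(r^3 + 4*r^2 + 4*r) = (r - 3)*(r + 2)*(r^2 + 2*r) = r*(r - 3)*(r + 2)*(r + 2)
(3) = (u - 3)*(u^3 - 7*u^2 + 10*u) = (u - 5)*(u - 3)*(u^2 - 2*u) = u*(u - 5)*(u - 3)*(u - 2)
(4) = (j - 4)*(j^2 - 3*j - 4) = (j - 4)^2*(j + 1)
(5) = (a + 4)*(a^2 - 9*a + 20) = (a - 4)*(a + 4)*(a - 5)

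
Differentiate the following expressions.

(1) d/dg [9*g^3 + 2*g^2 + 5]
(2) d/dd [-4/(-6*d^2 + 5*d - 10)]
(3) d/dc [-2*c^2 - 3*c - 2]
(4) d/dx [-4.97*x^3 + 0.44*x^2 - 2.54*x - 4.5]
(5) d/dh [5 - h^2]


(1) = g*(27*g + 4)
(2) = 4*(5 - 12*d)/(6*d^2 - 5*d + 10)^2
(3) = -4*c - 3
(4) = -14.91*x^2 + 0.88*x - 2.54
(5) = -2*h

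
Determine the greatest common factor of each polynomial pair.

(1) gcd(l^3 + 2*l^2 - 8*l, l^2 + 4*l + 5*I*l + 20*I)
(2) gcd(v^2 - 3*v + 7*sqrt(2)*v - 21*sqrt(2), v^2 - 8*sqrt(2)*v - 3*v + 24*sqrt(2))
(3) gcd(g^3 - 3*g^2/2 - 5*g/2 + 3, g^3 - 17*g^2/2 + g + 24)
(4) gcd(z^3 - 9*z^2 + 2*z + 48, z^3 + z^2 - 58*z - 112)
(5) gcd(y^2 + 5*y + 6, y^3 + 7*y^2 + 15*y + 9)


(1) = gcd(l*(l - 2)*(l + 4), (l + 4)*(l + 5*I)) = l + 4
(2) = v - 3
(3) = gcd((g - 2)*(g - 1)*(g + 3/2), (g - 8)*(g - 2)*(g + 3/2)) = g^2 - g/2 - 3
(4) = z^2 - 6*z - 16
(5) = y + 3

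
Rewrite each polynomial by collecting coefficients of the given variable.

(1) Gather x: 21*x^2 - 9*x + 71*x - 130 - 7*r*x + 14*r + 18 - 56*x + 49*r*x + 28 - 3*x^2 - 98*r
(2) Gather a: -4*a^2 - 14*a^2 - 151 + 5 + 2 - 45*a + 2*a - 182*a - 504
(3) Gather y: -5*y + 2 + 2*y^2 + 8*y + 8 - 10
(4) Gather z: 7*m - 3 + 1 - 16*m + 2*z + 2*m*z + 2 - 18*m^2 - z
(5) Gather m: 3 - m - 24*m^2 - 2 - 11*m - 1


(1) = -84*r + 18*x^2 + x*(42*r + 6) - 84
(2) = -18*a^2 - 225*a - 648
(3) = 2*y^2 + 3*y
(4) = -18*m^2 - 9*m + z*(2*m + 1)
(5) = -24*m^2 - 12*m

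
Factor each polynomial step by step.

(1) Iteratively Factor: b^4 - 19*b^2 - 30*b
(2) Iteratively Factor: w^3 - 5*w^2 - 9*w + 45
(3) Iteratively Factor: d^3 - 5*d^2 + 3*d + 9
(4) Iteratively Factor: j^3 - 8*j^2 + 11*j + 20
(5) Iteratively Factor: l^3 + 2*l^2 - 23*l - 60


(1) = (b + 2)*(b^3 - 2*b^2 - 15*b) = (b + 2)*(b + 3)*(b^2 - 5*b) = (b - 5)*(b + 2)*(b + 3)*(b)
(2) = (w - 3)*(w^2 - 2*w - 15) = (w - 3)*(w + 3)*(w - 5)
(3) = (d + 1)*(d^2 - 6*d + 9) = (d - 3)*(d + 1)*(d - 3)
(4) = (j - 5)*(j^2 - 3*j - 4) = (j - 5)*(j - 4)*(j + 1)
(5) = (l + 4)*(l^2 - 2*l - 15) = (l + 3)*(l + 4)*(l - 5)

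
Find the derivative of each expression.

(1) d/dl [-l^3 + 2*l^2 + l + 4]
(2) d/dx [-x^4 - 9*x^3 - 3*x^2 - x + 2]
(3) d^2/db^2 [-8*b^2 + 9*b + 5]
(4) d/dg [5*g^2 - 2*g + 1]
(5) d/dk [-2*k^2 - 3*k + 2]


(1) = -3*l^2 + 4*l + 1
(2) = -4*x^3 - 27*x^2 - 6*x - 1
(3) = -16
(4) = 10*g - 2
(5) = -4*k - 3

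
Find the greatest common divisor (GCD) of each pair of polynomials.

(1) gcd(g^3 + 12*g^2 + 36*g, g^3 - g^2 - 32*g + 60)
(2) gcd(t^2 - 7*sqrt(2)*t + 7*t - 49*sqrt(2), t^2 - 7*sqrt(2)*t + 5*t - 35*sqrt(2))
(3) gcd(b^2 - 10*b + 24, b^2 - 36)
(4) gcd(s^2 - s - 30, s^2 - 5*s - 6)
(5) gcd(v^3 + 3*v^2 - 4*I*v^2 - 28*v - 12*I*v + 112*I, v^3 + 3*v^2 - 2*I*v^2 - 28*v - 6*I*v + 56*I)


(1) = g + 6
(2) = t - 7*sqrt(2)
(3) = gcd((b - 6)*(b - 4), (b - 6)*(b + 6)) = b - 6
(4) = gcd((s - 6)*(s + 5), (s - 6)*(s + 1)) = s - 6
(5) = v^2 + 3*v - 28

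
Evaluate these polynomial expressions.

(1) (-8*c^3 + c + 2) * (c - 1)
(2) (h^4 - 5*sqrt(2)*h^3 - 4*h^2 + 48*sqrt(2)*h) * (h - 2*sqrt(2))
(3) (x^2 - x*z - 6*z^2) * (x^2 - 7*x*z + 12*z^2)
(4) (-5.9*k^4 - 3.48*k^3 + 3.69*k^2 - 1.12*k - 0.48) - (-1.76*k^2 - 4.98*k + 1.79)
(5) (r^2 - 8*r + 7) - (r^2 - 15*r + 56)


(1) = -8*c^4 + 8*c^3 + c^2 + c - 2
(2) = h^5 - 7*sqrt(2)*h^4 + 16*h^3 + 56*sqrt(2)*h^2 - 192*h
(3) = x^4 - 8*x^3*z + 13*x^2*z^2 + 30*x*z^3 - 72*z^4
(4) = -5.9*k^4 - 3.48*k^3 + 5.45*k^2 + 3.86*k - 2.27
(5) = 7*r - 49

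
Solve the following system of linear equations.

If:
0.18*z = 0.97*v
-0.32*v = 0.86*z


Then:
v = 0.00
z = 0.00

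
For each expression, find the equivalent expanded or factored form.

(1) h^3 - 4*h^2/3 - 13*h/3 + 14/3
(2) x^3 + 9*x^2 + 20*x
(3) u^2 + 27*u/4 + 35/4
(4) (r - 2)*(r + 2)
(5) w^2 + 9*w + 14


(1) = (h - 7/3)*(h - 1)*(h + 2)
(2) = x*(x + 4)*(x + 5)
(3) = (u + 7/4)*(u + 5)
(4) = r^2 - 4
(5) = (w + 2)*(w + 7)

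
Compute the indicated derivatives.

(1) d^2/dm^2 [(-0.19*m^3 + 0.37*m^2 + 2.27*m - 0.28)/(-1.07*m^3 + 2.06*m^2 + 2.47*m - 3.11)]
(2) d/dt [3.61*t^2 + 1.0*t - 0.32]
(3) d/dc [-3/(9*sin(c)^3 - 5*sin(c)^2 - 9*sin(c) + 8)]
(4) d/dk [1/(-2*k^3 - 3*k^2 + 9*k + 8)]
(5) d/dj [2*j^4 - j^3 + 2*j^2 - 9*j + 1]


(1) = (-0.00963*m^6 - 12.580632*m^5 + 20.413674*m^4 - 15.383922*m^3 + 70.355934*m^2 - 73.274058*m - 35.028072)/(1.225043*m^9 - 7.075482*m^8 + 5.138247*m^7 + 34.606345*m^6 - 52.991559*m^5 - 47.427288*m^4 + 110.92403*m^3 - 2.852181*m^2 - 71.670261*m + 30.080231)
(2) = 7.22*t + 1.0
(3) = 3*(27*sin(c)^2 - 10*sin(c) - 9)*cos(c)/(-9*sin(c)*cos(c)^2 + 5*cos(c)^2 + 3)^2
(4) = 3*(2*k^2 + 2*k - 3)/(2*k^3 + 3*k^2 - 9*k - 8)^2
(5) = 8*j^3 - 3*j^2 + 4*j - 9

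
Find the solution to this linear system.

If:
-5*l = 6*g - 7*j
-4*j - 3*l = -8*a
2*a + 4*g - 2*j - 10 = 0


Then:
a = 8*l/11 + 15/11
g = 35/11 - l/88
j = 31*l/44 + 30/11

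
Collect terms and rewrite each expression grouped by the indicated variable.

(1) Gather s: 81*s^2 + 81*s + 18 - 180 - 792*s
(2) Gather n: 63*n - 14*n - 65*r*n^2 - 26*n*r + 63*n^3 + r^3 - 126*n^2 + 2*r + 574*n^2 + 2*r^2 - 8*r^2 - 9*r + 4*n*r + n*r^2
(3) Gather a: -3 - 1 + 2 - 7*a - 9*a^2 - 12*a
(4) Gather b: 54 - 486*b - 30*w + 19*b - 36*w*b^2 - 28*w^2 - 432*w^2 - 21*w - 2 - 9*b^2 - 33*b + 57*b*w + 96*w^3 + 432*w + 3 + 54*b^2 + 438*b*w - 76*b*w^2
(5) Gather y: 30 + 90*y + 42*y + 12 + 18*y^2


(1) = 81*s^2 - 711*s - 162
(2) = 63*n^3 + n^2*(448 - 65*r) + n*(r^2 - 22*r + 49) + r^3 - 6*r^2 - 7*r
(3) = -9*a^2 - 19*a - 2
(4) = b^2*(45 - 36*w) + b*(-76*w^2 + 495*w - 500) + 96*w^3 - 460*w^2 + 381*w + 55
(5) = 18*y^2 + 132*y + 42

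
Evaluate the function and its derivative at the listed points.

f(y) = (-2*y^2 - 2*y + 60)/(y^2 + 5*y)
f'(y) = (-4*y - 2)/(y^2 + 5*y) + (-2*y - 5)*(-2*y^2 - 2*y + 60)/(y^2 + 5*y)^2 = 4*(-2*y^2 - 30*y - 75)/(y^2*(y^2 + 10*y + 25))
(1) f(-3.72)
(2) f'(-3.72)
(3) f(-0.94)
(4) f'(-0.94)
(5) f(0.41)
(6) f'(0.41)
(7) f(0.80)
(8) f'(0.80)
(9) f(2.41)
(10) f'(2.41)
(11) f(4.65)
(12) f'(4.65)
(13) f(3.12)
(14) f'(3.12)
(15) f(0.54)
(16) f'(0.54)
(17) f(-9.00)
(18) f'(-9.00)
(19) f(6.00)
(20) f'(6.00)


(1) = -8.35
(2) = 1.57
(3) = -15.75
(4) = -13.34
(5) = 26.53
(6) = -71.25
(7) = 12.31
(8) = -18.63
(9) = 2.44
(10) = -1.99
(11) = 0.17
(12) = -0.51
(13) = 1.35
(14) = -1.17
(15) = 19.50
(16) = -41.02
(17) = -2.33
(18) = 0.10
(19) = -0.36
(20) = -0.30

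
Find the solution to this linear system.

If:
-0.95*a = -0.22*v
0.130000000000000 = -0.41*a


Then:
a = -0.32
v = -1.37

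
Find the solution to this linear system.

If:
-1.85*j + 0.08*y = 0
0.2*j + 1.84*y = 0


Then:
j = 0.00
y = 0.00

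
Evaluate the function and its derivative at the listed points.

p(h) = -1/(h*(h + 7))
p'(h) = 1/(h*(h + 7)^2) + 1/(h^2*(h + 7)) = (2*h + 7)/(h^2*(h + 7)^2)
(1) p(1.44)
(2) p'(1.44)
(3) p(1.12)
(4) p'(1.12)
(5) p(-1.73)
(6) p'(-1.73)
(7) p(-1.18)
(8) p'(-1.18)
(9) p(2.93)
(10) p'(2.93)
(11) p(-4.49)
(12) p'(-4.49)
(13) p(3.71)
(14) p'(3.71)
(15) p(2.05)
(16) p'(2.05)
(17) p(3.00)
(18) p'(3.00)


(1) = -0.08
(2) = 0.07
(3) = -0.11
(4) = 0.11
(5) = 0.11
(6) = 0.04
(7) = 0.15
(8) = 0.10
(9) = -0.03
(10) = 0.02
(11) = 0.09
(12) = -0.02
(13) = -0.03
(14) = 0.01
(15) = -0.05
(16) = 0.03
(17) = -0.03
(18) = 0.01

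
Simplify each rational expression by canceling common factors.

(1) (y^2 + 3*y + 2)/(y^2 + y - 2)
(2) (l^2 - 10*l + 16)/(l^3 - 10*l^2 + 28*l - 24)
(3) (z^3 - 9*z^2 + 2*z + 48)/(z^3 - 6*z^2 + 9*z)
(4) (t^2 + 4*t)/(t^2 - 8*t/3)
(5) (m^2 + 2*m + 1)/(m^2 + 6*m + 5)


(1) = (y + 1)/(y - 1)
(2) = (l - 8)/(l^2 - 8*l + 12)
(3) = (z^2 - 6*z - 16)/(z^2 - 3*z)
(4) = (3*t + 12)/(3*t - 8)
(5) = (m + 1)/(m + 5)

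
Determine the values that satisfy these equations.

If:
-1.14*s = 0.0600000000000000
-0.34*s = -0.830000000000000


Then:
No Solution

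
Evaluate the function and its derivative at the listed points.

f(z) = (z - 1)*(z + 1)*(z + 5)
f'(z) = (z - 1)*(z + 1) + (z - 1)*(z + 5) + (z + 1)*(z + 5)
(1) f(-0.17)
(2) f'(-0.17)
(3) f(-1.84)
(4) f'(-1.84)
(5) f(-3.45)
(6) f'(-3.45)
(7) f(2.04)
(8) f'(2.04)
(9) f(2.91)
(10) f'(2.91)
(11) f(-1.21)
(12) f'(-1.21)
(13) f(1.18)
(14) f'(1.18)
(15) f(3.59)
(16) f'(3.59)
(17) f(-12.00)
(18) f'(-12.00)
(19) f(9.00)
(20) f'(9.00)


(1) = -4.69
(2) = -2.61
(3) = 7.54
(4) = -9.24
(5) = 16.90
(6) = 0.21
(7) = 22.26
(8) = 31.88
(9) = 59.07
(10) = 53.50
(11) = 1.76
(12) = -8.71
(13) = 2.43
(14) = 14.98
(15) = 102.12
(16) = 73.56
(17) = -1001.00
(18) = 311.00
(19) = 1120.00
(20) = 332.00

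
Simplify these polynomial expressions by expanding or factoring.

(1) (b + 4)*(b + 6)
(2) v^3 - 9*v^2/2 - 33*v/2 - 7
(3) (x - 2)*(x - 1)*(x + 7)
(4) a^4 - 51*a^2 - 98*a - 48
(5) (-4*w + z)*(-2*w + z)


(1) = b^2 + 10*b + 24
(2) = (v - 7)*(v + 1/2)*(v + 2)
(3) = x^3 + 4*x^2 - 19*x + 14
(4) = (a - 8)*(a + 1)^2*(a + 6)
(5) = 8*w^2 - 6*w*z + z^2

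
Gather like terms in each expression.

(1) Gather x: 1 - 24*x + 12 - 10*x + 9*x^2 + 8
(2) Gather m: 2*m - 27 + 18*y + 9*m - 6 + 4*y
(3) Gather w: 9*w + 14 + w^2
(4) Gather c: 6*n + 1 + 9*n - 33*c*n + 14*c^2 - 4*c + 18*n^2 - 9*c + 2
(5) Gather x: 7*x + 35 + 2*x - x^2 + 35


(1) = 9*x^2 - 34*x + 21
(2) = 11*m + 22*y - 33
(3) = w^2 + 9*w + 14
(4) = 14*c^2 + c*(-33*n - 13) + 18*n^2 + 15*n + 3
(5) = -x^2 + 9*x + 70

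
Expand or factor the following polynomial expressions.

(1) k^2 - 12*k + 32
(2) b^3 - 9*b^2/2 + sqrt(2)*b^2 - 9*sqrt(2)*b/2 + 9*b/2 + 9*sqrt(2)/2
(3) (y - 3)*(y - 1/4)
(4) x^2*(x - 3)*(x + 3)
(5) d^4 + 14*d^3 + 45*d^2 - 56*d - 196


(1) = (k - 8)*(k - 4)
(2) = (b - 3)*(b - 3/2)*(b + sqrt(2))
(3) = y^2 - 13*y/4 + 3/4
(4) = x^4 - 9*x^2
(5) = (d - 2)*(d + 2)*(d + 7)^2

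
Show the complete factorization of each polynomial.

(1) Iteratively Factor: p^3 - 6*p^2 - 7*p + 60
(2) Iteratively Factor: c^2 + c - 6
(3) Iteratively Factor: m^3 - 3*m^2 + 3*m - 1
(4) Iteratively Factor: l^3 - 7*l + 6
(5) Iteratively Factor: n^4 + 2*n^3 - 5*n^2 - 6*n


(1) = (p - 4)*(p^2 - 2*p - 15) = (p - 4)*(p + 3)*(p - 5)
(2) = (c - 2)*(c + 3)
(3) = (m - 1)*(m^2 - 2*m + 1) = (m - 1)^2*(m - 1)
(4) = (l + 3)*(l^2 - 3*l + 2) = (l - 1)*(l + 3)*(l - 2)
(5) = (n - 2)*(n^3 + 4*n^2 + 3*n) = (n - 2)*(n + 3)*(n^2 + n) = n*(n - 2)*(n + 3)*(n + 1)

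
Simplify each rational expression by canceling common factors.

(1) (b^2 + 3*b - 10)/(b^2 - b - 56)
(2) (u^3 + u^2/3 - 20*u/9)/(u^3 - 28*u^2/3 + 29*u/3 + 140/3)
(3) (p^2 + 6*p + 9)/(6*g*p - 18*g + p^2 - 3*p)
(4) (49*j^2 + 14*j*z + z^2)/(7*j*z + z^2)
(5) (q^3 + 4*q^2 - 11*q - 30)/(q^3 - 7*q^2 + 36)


(1) = (b^2 + 3*b - 10)/(b^2 - b - 56)
(2) = (3*u^2 - 4*u)/(3*u^2 - 33*u + 84)
(3) = (p^2 + 6*p + 9)/(6*g*p - 18*g + p^2 - 3*p)
(4) = (7*j + z)/z
(5) = (q + 5)/(q - 6)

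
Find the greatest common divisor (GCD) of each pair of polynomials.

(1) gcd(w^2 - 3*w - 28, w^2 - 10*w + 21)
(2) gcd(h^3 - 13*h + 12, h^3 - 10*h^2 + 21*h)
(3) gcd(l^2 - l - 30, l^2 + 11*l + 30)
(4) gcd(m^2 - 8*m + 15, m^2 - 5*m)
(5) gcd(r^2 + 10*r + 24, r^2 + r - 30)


(1) = w - 7
(2) = gcd((h - 3)*(h - 1)*(h + 4), h*(h - 7)*(h - 3)) = h - 3
(3) = l + 5
(4) = m - 5
(5) = r + 6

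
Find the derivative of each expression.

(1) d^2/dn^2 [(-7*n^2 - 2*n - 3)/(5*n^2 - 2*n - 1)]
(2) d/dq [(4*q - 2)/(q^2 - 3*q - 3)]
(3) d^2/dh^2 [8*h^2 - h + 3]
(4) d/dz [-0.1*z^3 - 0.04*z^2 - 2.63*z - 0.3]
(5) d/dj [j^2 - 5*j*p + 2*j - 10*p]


(1) = 60*(-4*n^3 - 11*n^2 + 2*n - 1)/(125*n^6 - 150*n^5 - 15*n^4 + 52*n^3 + 3*n^2 - 6*n - 1)
(2) = 2*(-2*q^2 + 2*q - 9)/(q^4 - 6*q^3 + 3*q^2 + 18*q + 9)
(3) = 16
(4) = -0.3*z^2 - 0.08*z - 2.63
(5) = 2*j - 5*p + 2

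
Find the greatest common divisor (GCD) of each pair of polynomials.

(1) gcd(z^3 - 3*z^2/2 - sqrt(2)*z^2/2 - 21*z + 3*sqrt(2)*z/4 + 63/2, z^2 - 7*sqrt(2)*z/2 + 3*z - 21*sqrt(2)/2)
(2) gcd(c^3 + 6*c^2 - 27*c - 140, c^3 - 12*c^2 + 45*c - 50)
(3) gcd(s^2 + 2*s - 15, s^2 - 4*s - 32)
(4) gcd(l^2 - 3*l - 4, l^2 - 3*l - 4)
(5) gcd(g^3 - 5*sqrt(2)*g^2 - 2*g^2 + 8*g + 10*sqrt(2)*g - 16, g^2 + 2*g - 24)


(1) = z - 7*sqrt(2)/2
(2) = gcd((c - 5)*(c + 4)*(c + 7), (c - 5)^2*(c - 2)) = c - 5
(3) = 1
(4) = gcd((l - 4)*(l + 1), (l - 4)*(l + 1)) = l^2 - 3*l - 4
(5) = gcd((g - 2)*(g - 4*sqrt(2))*(g - sqrt(2)), (g - 4)*(g + 6)) = 1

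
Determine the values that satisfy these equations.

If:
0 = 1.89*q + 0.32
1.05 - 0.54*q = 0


Then:
No Solution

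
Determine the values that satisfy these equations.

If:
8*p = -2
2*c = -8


Then:
c = -4
p = -1/4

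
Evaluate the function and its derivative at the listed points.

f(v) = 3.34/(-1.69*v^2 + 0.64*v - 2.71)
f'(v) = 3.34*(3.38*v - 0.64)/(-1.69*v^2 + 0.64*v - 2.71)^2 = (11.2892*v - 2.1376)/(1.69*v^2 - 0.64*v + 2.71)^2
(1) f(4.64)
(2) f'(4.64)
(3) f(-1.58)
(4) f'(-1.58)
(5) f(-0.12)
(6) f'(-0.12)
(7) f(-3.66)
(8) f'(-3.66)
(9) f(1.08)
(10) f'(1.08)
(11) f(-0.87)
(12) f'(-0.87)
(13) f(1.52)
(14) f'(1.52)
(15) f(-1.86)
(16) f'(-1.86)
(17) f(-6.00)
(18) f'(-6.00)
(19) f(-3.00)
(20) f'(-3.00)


(1) = -0.09
(2) = 0.04
(3) = -0.42
(4) = -0.32
(5) = -1.19
(6) = -0.44
(7) = -0.12
(8) = -0.06
(9) = -0.84
(10) = 0.63
(11) = -0.73
(12) = -0.58
(13) = -0.59
(14) = 0.47
(15) = -0.34
(16) = -0.24
(17) = -0.05
(18) = -0.02
(19) = -0.17
(20) = -0.09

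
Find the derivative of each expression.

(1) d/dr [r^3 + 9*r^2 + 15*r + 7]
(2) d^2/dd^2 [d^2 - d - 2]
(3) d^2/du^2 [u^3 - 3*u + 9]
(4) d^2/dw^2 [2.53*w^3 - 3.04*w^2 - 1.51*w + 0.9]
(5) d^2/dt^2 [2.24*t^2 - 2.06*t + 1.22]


(1) = 3*r^2 + 18*r + 15
(2) = 2
(3) = 6*u
(4) = 15.18*w - 6.08
(5) = 4.48000000000000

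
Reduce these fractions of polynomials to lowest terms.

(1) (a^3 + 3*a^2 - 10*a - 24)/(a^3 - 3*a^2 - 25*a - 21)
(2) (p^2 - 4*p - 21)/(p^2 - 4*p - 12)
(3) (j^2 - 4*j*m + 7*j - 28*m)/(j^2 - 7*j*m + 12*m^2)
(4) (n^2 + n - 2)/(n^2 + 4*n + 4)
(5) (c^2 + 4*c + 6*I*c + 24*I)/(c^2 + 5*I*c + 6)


(1) = (a^3 + 3*a^2 - 10*a - 24)/(a^3 - 3*a^2 - 25*a - 21)
(2) = (p^2 - 4*p - 21)/(p^2 - 4*p - 12)
(3) = (j + 7)/(j - 3*m)
(4) = (n - 1)/(n + 2)
(5) = (c + 4)/(c - I)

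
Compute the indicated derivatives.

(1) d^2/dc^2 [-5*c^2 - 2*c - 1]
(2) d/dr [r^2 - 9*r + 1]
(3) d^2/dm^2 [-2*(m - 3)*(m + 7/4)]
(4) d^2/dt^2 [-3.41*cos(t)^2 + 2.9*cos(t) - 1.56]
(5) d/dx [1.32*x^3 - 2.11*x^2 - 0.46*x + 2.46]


(1) = -10
(2) = 2*r - 9
(3) = -4
(4) = -2.9*cos(t) + 6.82*cos(2*t)
(5) = 3.96*x^2 - 4.22*x - 0.46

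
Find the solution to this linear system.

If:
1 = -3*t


Then:
t = -1/3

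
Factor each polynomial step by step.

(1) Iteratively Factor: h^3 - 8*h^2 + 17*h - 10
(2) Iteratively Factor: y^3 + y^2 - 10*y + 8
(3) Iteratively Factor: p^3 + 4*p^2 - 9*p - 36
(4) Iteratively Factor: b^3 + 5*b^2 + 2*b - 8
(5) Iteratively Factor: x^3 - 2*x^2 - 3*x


(1) = (h - 2)*(h^2 - 6*h + 5) = (h - 5)*(h - 2)*(h - 1)
(2) = (y - 2)*(y^2 + 3*y - 4) = (y - 2)*(y - 1)*(y + 4)
(3) = (p - 3)*(p^2 + 7*p + 12) = (p - 3)*(p + 4)*(p + 3)
(4) = (b + 2)*(b^2 + 3*b - 4) = (b + 2)*(b + 4)*(b - 1)
(5) = (x)*(x^2 - 2*x - 3) = x*(x + 1)*(x - 3)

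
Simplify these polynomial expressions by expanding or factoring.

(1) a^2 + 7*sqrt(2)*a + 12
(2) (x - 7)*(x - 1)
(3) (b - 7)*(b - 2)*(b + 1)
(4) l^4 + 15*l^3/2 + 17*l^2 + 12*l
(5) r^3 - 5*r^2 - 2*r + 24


(1) = (a + sqrt(2))*(a + 6*sqrt(2))
(2) = x^2 - 8*x + 7
(3) = b^3 - 8*b^2 + 5*b + 14
(4) = l*(l + 3/2)*(l + 2)*(l + 4)
(5) = (r - 4)*(r - 3)*(r + 2)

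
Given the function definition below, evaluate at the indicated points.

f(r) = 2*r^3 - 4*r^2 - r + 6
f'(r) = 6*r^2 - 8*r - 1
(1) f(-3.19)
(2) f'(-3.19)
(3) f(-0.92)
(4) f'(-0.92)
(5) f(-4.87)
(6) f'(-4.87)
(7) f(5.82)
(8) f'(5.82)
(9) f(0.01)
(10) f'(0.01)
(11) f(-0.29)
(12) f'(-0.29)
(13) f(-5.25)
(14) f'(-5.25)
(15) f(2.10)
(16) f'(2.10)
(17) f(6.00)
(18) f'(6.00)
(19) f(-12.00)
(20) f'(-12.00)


(1) = -96.44
(2) = 85.58
(3) = 1.98
(4) = 11.44
(5) = -315.00
(6) = 180.26
(7) = 258.97
(8) = 155.67
(9) = 5.99
(10) = -1.08
(11) = 5.90
(12) = 1.82
(13) = -388.41
(14) = 206.38
(15) = 4.78
(16) = 8.66
(17) = 288.00
(18) = 167.00
(19) = -4014.00
(20) = 959.00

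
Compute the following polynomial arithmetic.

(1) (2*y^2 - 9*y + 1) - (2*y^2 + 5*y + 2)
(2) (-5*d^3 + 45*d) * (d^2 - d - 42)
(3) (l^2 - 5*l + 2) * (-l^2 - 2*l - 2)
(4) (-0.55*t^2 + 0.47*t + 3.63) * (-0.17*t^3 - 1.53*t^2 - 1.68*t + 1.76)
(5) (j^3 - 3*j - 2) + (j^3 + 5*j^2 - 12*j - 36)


(1) = -14*y - 1
(2) = -5*d^5 + 5*d^4 + 255*d^3 - 45*d^2 - 1890*d
(3) = -l^4 + 3*l^3 + 6*l^2 + 6*l - 4
(4) = 0.0935*t^5 + 0.7616*t^4 - 0.4122*t^3 - 7.3115*t^2 - 5.2712*t + 6.3888
(5) = 2*j^3 + 5*j^2 - 15*j - 38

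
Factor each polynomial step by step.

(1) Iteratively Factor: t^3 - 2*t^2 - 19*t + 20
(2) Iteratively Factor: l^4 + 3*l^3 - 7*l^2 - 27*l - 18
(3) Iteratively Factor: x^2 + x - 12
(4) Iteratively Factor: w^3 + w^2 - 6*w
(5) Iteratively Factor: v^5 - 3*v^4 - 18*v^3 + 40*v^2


(1) = (t + 4)*(t^2 - 6*t + 5) = (t - 5)*(t + 4)*(t - 1)
(2) = (l - 3)*(l^3 + 6*l^2 + 11*l + 6) = (l - 3)*(l + 3)*(l^2 + 3*l + 2) = (l - 3)*(l + 2)*(l + 3)*(l + 1)
(3) = (x + 4)*(x - 3)
(4) = (w + 3)*(w^2 - 2*w) = w*(w + 3)*(w - 2)
(5) = (v - 5)*(v^4 + 2*v^3 - 8*v^2) = v*(v - 5)*(v^3 + 2*v^2 - 8*v) = v*(v - 5)*(v + 4)*(v^2 - 2*v) = v^2*(v - 5)*(v + 4)*(v - 2)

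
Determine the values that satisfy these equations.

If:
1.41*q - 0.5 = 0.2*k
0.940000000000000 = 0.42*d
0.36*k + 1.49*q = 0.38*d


Then:
d = 2.24
k = 0.56
q = 0.43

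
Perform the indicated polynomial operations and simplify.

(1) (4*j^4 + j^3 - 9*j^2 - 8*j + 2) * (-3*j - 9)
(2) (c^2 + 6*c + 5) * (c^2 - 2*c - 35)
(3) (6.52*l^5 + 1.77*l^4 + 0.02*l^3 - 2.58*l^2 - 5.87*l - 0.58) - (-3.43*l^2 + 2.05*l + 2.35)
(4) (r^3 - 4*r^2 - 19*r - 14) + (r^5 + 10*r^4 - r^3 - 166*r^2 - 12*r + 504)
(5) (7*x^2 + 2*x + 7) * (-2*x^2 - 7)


(1) = -12*j^5 - 39*j^4 + 18*j^3 + 105*j^2 + 66*j - 18
(2) = c^4 + 4*c^3 - 42*c^2 - 220*c - 175
(3) = 6.52*l^5 + 1.77*l^4 + 0.02*l^3 + 0.85*l^2 - 7.92*l - 2.93
(4) = r^5 + 10*r^4 - 170*r^2 - 31*r + 490
(5) = -14*x^4 - 4*x^3 - 63*x^2 - 14*x - 49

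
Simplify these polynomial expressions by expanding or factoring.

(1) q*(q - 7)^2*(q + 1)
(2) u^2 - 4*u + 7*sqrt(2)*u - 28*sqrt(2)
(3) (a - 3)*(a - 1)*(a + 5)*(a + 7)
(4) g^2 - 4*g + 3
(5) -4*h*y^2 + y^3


(1) = q^4 - 13*q^3 + 35*q^2 + 49*q
(2) = (u - 4)*(u + 7*sqrt(2))
(3) = a^4 + 8*a^3 - 10*a^2 - 104*a + 105
(4) = (g - 3)*(g - 1)
(5) = y^2*(-4*h + y)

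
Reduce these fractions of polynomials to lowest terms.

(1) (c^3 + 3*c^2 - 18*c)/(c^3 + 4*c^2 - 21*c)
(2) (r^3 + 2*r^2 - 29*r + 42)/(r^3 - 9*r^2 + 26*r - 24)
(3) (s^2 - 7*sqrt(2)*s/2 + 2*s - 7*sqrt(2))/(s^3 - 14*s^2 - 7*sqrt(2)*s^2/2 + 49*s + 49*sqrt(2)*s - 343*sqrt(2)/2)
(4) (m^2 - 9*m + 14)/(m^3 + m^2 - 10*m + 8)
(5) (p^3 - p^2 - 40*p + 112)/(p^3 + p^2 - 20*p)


(1) = (c + 6)/(c + 7)
(2) = (r + 7)/(r - 4)
(3) = (4*s + 8)/(4*s^2 - 56*s + 196)
(4) = (m - 7)/(m^2 + 3*m - 4)
(5) = (p^2 + 3*p - 28)/(p^2 + 5*p)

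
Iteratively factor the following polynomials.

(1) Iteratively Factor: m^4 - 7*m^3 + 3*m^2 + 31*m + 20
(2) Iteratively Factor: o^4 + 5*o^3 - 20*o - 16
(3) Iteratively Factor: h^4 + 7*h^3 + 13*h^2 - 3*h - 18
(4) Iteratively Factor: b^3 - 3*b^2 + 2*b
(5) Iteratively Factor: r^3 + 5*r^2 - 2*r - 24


(1) = (m - 4)*(m^3 - 3*m^2 - 9*m - 5) = (m - 5)*(m - 4)*(m^2 + 2*m + 1) = (m - 5)*(m - 4)*(m + 1)*(m + 1)
(2) = (o + 1)*(o^3 + 4*o^2 - 4*o - 16) = (o + 1)*(o + 2)*(o^2 + 2*o - 8) = (o - 2)*(o + 1)*(o + 2)*(o + 4)
(3) = (h + 3)*(h^3 + 4*h^2 + h - 6) = (h - 1)*(h + 3)*(h^2 + 5*h + 6) = (h - 1)*(h + 2)*(h + 3)*(h + 3)
(4) = (b - 2)*(b^2 - b) = b*(b - 2)*(b - 1)
(5) = (r - 2)*(r^2 + 7*r + 12) = (r - 2)*(r + 4)*(r + 3)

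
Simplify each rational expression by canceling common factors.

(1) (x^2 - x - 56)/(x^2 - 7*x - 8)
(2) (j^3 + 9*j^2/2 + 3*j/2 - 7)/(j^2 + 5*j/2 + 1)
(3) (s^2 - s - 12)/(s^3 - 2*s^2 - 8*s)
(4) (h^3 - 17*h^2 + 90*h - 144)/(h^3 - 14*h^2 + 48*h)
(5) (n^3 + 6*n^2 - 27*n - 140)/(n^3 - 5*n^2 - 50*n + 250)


(1) = (x + 7)/(x + 1)
(2) = (2*j^2 + 5*j - 7)/(2*j + 1)
(3) = (s + 3)/(s^2 + 2*s)
(4) = (h - 3)/h
(5) = (n^2 + 11*n + 28)/(n^2 - 50)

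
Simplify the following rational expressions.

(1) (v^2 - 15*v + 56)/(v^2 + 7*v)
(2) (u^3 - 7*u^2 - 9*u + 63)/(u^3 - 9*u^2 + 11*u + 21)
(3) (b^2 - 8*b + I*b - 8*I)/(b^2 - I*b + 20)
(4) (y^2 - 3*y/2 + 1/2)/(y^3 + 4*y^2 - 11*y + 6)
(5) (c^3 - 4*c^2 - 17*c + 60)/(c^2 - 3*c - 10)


(1) = (v^2 - 15*v + 56)/(v^2 + 7*v)
(2) = (u + 3)/(u + 1)
(3) = (b^2 + b*(-8 + I) - 8*I)/(b^2 - I*b + 20)
(4) = (2*y - 1)/(2*y^2 + 10*y - 12)
(5) = (c^2 + c - 12)/(c + 2)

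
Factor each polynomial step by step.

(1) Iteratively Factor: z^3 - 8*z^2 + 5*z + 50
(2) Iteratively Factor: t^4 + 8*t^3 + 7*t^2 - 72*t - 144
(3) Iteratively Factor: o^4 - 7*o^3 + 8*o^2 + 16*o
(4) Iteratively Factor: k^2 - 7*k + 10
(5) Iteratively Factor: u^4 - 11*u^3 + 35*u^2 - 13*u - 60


(1) = (z - 5)*(z^2 - 3*z - 10) = (z - 5)^2*(z + 2)
(2) = (t - 3)*(t^3 + 11*t^2 + 40*t + 48) = (t - 3)*(t + 3)*(t^2 + 8*t + 16) = (t - 3)*(t + 3)*(t + 4)*(t + 4)
(3) = (o - 4)*(o^3 - 3*o^2 - 4*o) = o*(o - 4)*(o^2 - 3*o - 4) = o*(o - 4)^2*(o + 1)
(4) = (k - 2)*(k - 5)
(5) = (u - 5)*(u^3 - 6*u^2 + 5*u + 12) = (u - 5)*(u - 3)*(u^2 - 3*u - 4) = (u - 5)*(u - 4)*(u - 3)*(u + 1)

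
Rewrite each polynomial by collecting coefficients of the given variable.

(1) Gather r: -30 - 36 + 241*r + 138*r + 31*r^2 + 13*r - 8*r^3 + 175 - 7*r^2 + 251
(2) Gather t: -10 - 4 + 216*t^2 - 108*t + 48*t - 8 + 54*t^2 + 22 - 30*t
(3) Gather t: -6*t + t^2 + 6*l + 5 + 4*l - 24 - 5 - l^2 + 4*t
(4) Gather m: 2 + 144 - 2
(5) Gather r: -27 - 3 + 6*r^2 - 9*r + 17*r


(1) = -8*r^3 + 24*r^2 + 392*r + 360
(2) = 270*t^2 - 90*t
(3) = -l^2 + 10*l + t^2 - 2*t - 24
(4) = 144
(5) = 6*r^2 + 8*r - 30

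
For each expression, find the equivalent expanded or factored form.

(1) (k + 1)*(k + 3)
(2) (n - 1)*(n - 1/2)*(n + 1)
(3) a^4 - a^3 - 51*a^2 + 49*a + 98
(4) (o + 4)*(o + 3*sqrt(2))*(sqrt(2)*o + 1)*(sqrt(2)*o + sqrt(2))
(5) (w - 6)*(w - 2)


(1) = k^2 + 4*k + 3
(2) = n^3 - n^2/2 - n + 1/2
(3) = (a - 7)*(a - 2)*(a + 1)*(a + 7)
(4) = 2*o^4 + 7*sqrt(2)*o^3 + 10*o^3 + 14*o^2 + 35*sqrt(2)*o^2 + 30*o + 28*sqrt(2)*o + 24
(5) = w^2 - 8*w + 12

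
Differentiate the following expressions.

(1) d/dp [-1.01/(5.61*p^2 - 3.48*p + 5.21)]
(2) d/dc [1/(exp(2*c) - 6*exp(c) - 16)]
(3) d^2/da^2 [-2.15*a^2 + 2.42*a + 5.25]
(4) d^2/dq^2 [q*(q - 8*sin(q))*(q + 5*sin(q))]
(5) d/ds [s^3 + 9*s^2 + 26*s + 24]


(1) = (11.3322*p - 3.5148)/(5.61*p^2 - 3.48*p + 5.21)^2
(2) = 2*(3 - exp(c))*exp(c)/(-exp(2*c) + 6*exp(c) + 16)^2
(3) = -4.30000000000000
(4) = 3*q^2*sin(q) - 12*q*cos(q) - 80*q*cos(2*q) + 6*q - 6*sin(q) - 80*sin(2*q)
(5) = 3*s^2 + 18*s + 26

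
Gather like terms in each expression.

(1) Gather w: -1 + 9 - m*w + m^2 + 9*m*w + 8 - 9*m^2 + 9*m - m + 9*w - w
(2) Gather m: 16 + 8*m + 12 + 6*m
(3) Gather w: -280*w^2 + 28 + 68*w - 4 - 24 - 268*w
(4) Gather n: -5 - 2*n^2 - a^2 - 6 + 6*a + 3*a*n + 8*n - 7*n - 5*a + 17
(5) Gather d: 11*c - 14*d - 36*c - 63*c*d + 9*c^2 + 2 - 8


(1) = -8*m^2 + 8*m + w*(8*m + 8) + 16
(2) = 14*m + 28
(3) = -280*w^2 - 200*w
(4) = -a^2 + a - 2*n^2 + n*(3*a + 1) + 6
(5) = 9*c^2 - 25*c + d*(-63*c - 14) - 6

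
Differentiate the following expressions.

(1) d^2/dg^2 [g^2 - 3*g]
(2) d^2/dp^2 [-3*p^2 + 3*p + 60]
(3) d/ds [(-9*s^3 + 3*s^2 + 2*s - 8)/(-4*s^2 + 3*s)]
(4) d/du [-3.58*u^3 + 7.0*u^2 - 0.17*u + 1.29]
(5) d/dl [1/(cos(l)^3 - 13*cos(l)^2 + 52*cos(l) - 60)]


(1) = 2
(2) = -6
(3) = (36*s^4 - 54*s^3 + 17*s^2 - 64*s + 24)/(s^2*(16*s^2 - 24*s + 9))
(4) = -10.74*u^2 + 14.0*u - 0.17
(5) = (3*cos(l)^2 - 26*cos(l) + 52)*sin(l)/(cos(l)^3 - 13*cos(l)^2 + 52*cos(l) - 60)^2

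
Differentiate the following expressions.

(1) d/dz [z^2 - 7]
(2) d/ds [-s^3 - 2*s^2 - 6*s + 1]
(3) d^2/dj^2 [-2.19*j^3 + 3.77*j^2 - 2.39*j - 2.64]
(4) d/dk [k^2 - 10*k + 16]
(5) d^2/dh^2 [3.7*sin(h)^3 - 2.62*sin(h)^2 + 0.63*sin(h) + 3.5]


(1) = 2*z
(2) = -3*s^2 - 4*s - 6
(3) = 7.54 - 13.14*j
(4) = 2*k - 10
(5) = -3.405*sin(h) + 8.325*sin(3*h) - 5.24*cos(2*h)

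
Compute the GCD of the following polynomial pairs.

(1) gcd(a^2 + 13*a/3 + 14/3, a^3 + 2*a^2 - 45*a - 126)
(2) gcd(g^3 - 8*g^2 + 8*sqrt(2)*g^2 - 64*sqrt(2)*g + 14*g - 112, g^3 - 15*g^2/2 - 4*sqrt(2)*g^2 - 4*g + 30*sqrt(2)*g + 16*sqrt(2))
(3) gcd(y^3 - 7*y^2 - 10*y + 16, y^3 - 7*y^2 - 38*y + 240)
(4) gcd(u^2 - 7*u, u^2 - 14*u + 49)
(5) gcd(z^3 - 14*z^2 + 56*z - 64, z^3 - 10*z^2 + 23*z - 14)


(1) = 1
(2) = g - 8
(3) = gcd((y - 8)*(y - 1)*(y + 2), (y - 8)*(y - 5)*(y + 6)) = y - 8
(4) = gcd(u*(u - 7), (u - 7)^2) = u - 7
(5) = gcd((z - 8)*(z - 4)*(z - 2), (z - 7)*(z - 2)*(z - 1)) = z - 2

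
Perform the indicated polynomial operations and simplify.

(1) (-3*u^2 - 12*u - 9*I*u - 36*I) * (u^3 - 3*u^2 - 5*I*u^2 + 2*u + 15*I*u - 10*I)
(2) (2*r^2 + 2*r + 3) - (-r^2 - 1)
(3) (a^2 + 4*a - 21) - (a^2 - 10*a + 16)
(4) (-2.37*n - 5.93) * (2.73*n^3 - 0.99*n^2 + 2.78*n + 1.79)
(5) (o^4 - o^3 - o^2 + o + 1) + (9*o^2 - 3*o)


(1) = -3*u^5 - 3*u^4 + 6*I*u^4 - 15*u^3 + 6*I*u^3 - 69*u^2 - 60*I*u^2 + 450*u + 48*I*u - 360
(2) = 3*r^2 + 2*r + 4
(3) = 14*a - 37
(4) = -6.4701*n^4 - 13.8426*n^3 - 0.7179*n^2 - 20.7277*n - 10.6147
(5) = o^4 - o^3 + 8*o^2 - 2*o + 1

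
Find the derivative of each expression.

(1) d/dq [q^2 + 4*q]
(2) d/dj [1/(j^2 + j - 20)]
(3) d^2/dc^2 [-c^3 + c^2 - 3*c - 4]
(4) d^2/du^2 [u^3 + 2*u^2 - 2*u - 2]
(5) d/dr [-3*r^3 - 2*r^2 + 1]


(1) = 2*q + 4
(2) = (-2*j - 1)/(j^2 + j - 20)^2
(3) = 2 - 6*c
(4) = 6*u + 4
(5) = r*(-9*r - 4)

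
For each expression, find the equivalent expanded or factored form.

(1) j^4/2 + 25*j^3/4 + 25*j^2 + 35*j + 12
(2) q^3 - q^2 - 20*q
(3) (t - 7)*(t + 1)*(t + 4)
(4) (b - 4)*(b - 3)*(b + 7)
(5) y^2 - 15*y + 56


(1) = (j/2 + 1)*(j + 1/2)*(j + 4)*(j + 6)
(2) = q*(q - 5)*(q + 4)
(3) = t^3 - 2*t^2 - 31*t - 28
(4) = b^3 - 37*b + 84
(5) = (y - 8)*(y - 7)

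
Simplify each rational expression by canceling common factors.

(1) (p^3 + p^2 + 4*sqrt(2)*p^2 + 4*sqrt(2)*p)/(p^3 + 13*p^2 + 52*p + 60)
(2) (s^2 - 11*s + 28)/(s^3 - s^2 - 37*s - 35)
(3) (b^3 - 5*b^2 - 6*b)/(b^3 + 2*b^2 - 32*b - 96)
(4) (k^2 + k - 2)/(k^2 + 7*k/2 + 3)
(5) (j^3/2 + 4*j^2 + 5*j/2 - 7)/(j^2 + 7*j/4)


(1) = (p^3 + p^2*(1 + 4*sqrt(2)) + 4*sqrt(2)*p)/(p^3 + 13*p^2 + 52*p + 60)
(2) = (s - 4)/(s^2 + 6*s + 5)
(3) = (b^2 + b)/(b^2 + 8*b + 16)
(4) = (2*k - 2)/(2*k + 3)
(5) = (2*j^3 + 16*j^2 + 10*j - 28)/(4*j^2 + 7*j)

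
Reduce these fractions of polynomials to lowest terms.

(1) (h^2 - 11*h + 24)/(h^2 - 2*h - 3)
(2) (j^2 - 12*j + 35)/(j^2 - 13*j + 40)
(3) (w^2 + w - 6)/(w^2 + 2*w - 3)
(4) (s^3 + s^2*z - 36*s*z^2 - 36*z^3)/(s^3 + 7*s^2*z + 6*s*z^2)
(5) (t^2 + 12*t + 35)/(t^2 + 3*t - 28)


(1) = (h - 8)/(h + 1)
(2) = (j - 7)/(j - 8)
(3) = (w - 2)/(w - 1)
(4) = (s - 6*z)/s
(5) = (t + 5)/(t - 4)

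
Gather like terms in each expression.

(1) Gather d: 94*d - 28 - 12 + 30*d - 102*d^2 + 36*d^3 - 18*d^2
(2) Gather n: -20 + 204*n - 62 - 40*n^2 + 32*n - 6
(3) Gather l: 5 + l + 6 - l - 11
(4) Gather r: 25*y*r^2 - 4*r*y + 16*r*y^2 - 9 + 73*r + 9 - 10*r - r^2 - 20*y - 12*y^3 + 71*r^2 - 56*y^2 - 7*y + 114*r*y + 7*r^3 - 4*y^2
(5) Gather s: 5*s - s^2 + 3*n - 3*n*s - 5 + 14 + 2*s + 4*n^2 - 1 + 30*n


(1) = 36*d^3 - 120*d^2 + 124*d - 40
(2) = -40*n^2 + 236*n - 88
(3) = 0
(4) = 7*r^3 + r^2*(25*y + 70) + r*(16*y^2 + 110*y + 63) - 12*y^3 - 60*y^2 - 27*y
(5) = 4*n^2 + 33*n - s^2 + s*(7 - 3*n) + 8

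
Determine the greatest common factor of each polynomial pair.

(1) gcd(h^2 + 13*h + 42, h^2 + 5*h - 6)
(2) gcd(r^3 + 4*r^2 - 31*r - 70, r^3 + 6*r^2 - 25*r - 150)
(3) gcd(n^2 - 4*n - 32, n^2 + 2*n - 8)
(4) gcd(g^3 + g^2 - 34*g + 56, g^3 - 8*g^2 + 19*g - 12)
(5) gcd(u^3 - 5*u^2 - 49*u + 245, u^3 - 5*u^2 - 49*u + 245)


(1) = gcd((h + 6)*(h + 7), (h - 1)*(h + 6)) = h + 6
(2) = gcd((r - 5)*(r + 2)*(r + 7), (r - 5)*(r + 5)*(r + 6)) = r - 5
(3) = n + 4
(4) = g - 4
(5) = gcd((u - 7)*(u - 5)*(u + 7), (u - 7)*(u - 5)*(u + 7)) = u^3 - 5*u^2 - 49*u + 245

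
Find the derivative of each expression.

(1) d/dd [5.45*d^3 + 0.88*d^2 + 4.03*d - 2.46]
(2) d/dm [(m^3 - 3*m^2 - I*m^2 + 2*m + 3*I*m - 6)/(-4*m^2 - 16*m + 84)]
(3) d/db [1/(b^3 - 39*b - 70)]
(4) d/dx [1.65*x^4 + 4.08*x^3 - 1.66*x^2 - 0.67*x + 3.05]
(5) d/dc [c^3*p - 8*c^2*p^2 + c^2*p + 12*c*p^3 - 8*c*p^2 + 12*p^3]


(1) = 16.35*d^2 + 1.76*d + 4.03
(2) = (-m^2 - 14*m + 2 + 7*I)/(4*(m^2 + 14*m + 49))
(3) = 3*(13 - b^2)/(-b^3 + 39*b + 70)^2
(4) = 6.6*x^3 + 12.24*x^2 - 3.32*x - 0.67
(5) = p*(3*c^2 - 16*c*p + 2*c + 12*p^2 - 8*p)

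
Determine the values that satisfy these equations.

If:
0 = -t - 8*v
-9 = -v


Then:
t = -72
v = 9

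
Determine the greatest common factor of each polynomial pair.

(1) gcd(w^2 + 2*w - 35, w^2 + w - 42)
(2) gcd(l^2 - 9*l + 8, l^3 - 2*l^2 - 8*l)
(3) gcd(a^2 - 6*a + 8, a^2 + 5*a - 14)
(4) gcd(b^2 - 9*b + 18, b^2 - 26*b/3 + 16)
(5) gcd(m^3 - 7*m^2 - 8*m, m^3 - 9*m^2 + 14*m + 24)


(1) = w + 7
(2) = 1
(3) = a - 2
(4) = gcd((b - 6)*(b - 3), (b - 6)*(b - 8/3)) = b - 6
(5) = m + 1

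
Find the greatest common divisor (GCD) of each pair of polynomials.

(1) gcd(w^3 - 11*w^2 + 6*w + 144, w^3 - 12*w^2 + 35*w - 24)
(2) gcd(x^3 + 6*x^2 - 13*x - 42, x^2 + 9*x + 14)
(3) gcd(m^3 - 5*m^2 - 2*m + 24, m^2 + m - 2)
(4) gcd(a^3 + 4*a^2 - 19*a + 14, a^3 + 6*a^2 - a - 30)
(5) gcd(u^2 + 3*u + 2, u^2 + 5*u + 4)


(1) = w - 8
(2) = gcd((x - 3)*(x + 2)*(x + 7), (x + 2)*(x + 7)) = x^2 + 9*x + 14
(3) = gcd((m - 4)*(m - 3)*(m + 2), (m - 1)*(m + 2)) = m + 2
(4) = gcd((a - 2)*(a - 1)*(a + 7), (a - 2)*(a + 3)*(a + 5)) = a - 2
(5) = u + 1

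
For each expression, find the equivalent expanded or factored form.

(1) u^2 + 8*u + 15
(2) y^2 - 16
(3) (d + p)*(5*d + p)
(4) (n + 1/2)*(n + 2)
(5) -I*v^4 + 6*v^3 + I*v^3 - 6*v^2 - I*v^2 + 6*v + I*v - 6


(1) = (u + 3)*(u + 5)
(2) = (y - 4)*(y + 4)
(3) = 5*d^2 + 6*d*p + p^2
(4) = n^2 + 5*n/2 + 1
(5) = (v - I)*(v + I)*(v + 6*I)*(-I*v + I)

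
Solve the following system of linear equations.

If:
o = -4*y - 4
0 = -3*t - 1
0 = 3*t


Then:
No Solution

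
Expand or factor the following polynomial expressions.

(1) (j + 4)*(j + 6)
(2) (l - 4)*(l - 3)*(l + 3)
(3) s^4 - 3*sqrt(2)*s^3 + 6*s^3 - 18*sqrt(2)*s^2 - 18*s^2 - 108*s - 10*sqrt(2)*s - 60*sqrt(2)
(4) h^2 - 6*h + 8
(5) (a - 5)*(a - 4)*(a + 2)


(1) = j^2 + 10*j + 24
(2) = l^3 - 4*l^2 - 9*l + 36
(3) = (s + 6)*(s - 5*sqrt(2))*(s + sqrt(2))^2
(4) = (h - 4)*(h - 2)
(5) = a^3 - 7*a^2 + 2*a + 40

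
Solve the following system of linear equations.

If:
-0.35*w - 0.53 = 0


Then:
w = -1.51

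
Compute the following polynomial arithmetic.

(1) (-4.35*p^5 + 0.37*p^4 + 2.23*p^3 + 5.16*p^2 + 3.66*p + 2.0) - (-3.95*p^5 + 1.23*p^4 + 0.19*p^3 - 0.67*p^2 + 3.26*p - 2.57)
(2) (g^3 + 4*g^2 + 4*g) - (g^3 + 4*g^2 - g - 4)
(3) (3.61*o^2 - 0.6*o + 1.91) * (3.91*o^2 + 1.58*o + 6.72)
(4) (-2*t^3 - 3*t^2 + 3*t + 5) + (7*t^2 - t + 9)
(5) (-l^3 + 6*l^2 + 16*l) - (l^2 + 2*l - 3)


(1) = -0.4*p^5 - 0.86*p^4 + 2.04*p^3 + 5.83*p^2 + 0.4*p + 4.57
(2) = 5*g + 4
(3) = 14.1151*o^4 + 3.3578*o^3 + 30.7793*o^2 - 1.0142*o + 12.8352
(4) = -2*t^3 + 4*t^2 + 2*t + 14
(5) = -l^3 + 5*l^2 + 14*l + 3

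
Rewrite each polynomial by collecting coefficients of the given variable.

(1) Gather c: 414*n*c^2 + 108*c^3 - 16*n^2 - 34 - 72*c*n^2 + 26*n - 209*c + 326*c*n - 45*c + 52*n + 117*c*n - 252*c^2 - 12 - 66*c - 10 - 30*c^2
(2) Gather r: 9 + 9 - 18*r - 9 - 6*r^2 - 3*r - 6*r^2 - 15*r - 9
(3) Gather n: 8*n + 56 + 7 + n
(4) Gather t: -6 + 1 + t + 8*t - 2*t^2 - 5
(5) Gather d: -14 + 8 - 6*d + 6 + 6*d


(1) = 108*c^3 + c^2*(414*n - 282) + c*(-72*n^2 + 443*n - 320) - 16*n^2 + 78*n - 56
(2) = -12*r^2 - 36*r
(3) = 9*n + 63
(4) = -2*t^2 + 9*t - 10
(5) = 0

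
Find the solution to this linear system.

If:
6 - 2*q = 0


Then:
q = 3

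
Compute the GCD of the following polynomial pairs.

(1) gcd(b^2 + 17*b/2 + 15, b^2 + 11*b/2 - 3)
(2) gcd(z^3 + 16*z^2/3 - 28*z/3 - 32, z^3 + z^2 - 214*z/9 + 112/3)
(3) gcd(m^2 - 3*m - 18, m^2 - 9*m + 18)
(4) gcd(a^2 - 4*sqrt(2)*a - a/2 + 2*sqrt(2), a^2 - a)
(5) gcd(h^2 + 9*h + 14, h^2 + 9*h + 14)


(1) = b + 6
(2) = z^2 + 10*z/3 - 16
(3) = m - 6
(4) = 1
(5) = gcd((h + 2)*(h + 7), (h + 2)*(h + 7)) = h^2 + 9*h + 14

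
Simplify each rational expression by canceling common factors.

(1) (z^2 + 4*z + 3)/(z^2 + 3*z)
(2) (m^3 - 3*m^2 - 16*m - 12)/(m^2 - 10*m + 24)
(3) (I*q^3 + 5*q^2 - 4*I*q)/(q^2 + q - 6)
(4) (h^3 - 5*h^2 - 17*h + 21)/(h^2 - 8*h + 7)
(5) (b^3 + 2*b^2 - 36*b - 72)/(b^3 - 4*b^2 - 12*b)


(1) = (z + 1)/z
(2) = (m^2 + 3*m + 2)/(m - 4)
(3) = (I*q^3 + 5*q^2 - 4*I*q)/(q^2 + q - 6)
(4) = h + 3
(5) = (b + 6)/b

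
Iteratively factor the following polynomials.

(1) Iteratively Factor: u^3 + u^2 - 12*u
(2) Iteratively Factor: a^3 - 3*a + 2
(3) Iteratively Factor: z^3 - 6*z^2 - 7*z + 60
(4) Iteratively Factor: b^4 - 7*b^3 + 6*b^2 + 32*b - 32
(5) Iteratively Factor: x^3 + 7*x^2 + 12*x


(1) = (u)*(u^2 + u - 12) = u*(u + 4)*(u - 3)
(2) = (a - 1)*(a^2 + a - 2) = (a - 1)*(a + 2)*(a - 1)
(3) = (z + 3)*(z^2 - 9*z + 20) = (z - 4)*(z + 3)*(z - 5)
(4) = (b + 2)*(b^3 - 9*b^2 + 24*b - 16) = (b - 4)*(b + 2)*(b^2 - 5*b + 4) = (b - 4)*(b - 1)*(b + 2)*(b - 4)
(5) = (x + 3)*(x^2 + 4*x) = (x + 3)*(x + 4)*(x)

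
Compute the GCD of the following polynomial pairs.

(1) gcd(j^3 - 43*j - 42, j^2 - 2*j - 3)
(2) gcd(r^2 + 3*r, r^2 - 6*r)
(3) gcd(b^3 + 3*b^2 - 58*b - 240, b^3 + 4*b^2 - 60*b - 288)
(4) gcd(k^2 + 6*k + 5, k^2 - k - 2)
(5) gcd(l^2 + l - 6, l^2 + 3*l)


(1) = gcd((j - 7)*(j + 1)*(j + 6), (j - 3)*(j + 1)) = j + 1
(2) = gcd(r*(r + 3), r*(r - 6)) = r
(3) = b^2 - 2*b - 48
(4) = k + 1
(5) = gcd((l - 2)*(l + 3), l*(l + 3)) = l + 3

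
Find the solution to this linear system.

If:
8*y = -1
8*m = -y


Then:
m = 1/64
y = -1/8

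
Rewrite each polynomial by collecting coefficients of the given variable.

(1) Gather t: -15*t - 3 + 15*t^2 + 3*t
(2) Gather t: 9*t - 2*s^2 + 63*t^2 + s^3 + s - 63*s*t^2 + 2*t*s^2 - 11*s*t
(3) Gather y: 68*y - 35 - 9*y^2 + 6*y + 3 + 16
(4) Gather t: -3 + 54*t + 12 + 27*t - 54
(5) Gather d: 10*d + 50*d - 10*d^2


(1) = 15*t^2 - 12*t - 3
(2) = s^3 - 2*s^2 + s + t^2*(63 - 63*s) + t*(2*s^2 - 11*s + 9)
(3) = -9*y^2 + 74*y - 16
(4) = 81*t - 45
(5) = -10*d^2 + 60*d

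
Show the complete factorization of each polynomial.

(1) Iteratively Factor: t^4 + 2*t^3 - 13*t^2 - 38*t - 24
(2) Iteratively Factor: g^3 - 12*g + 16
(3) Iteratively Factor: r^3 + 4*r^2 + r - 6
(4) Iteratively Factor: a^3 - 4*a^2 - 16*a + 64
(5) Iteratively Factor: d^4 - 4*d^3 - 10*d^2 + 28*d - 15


(1) = (t - 4)*(t^3 + 6*t^2 + 11*t + 6) = (t - 4)*(t + 3)*(t^2 + 3*t + 2) = (t - 4)*(t + 2)*(t + 3)*(t + 1)
(2) = (g + 4)*(g^2 - 4*g + 4) = (g - 2)*(g + 4)*(g - 2)
(3) = (r + 2)*(r^2 + 2*r - 3) = (r - 1)*(r + 2)*(r + 3)
(4) = (a + 4)*(a^2 - 8*a + 16) = (a - 4)*(a + 4)*(a - 4)
(5) = (d - 1)*(d^3 - 3*d^2 - 13*d + 15) = (d - 1)^2*(d^2 - 2*d - 15) = (d - 5)*(d - 1)^2*(d + 3)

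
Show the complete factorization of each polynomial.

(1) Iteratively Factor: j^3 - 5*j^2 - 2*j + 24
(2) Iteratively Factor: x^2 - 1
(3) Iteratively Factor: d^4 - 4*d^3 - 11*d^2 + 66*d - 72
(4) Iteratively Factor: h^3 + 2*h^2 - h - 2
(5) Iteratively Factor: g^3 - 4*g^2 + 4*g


(1) = (j + 2)*(j^2 - 7*j + 12) = (j - 4)*(j + 2)*(j - 3)
(2) = (x - 1)*(x + 1)
(3) = (d - 3)*(d^3 - d^2 - 14*d + 24) = (d - 3)*(d - 2)*(d^2 + d - 12) = (d - 3)*(d - 2)*(d + 4)*(d - 3)
(4) = (h - 1)*(h^2 + 3*h + 2) = (h - 1)*(h + 1)*(h + 2)
(5) = (g - 2)*(g^2 - 2*g) = g*(g - 2)*(g - 2)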